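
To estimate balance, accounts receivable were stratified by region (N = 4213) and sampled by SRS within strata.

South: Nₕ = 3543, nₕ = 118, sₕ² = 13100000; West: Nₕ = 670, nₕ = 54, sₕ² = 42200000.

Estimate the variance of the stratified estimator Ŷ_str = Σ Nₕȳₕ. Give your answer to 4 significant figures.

Var(Ŷ_str) = Σₕ Nₕ²(1 − fₕ)sₕ²/nₕ.
South: 3543²·(1 − 118/3543)·13100000/118 = 1.3471657 × 10^12.
West: 670²·(1 − 54/670)·42200000/54 = 3.2253304 × 10^11.
Sum = 1.6696987 × 10^12.

1.670 × 10^12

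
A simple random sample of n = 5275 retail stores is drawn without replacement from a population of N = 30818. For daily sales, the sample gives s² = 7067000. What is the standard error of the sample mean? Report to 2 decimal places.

33.32

Under SRS without replacement, Var(ȳ) = (1 − f)·s²/n with f = n/N = 5275/30818 = 0.17116620.
Var(ȳ) = (1 − 0.17116620)·7067000/5275 = 0.82883380·1339.7156 = 1110.4016.
SE(ȳ) = √(1110.4016) = 33.32.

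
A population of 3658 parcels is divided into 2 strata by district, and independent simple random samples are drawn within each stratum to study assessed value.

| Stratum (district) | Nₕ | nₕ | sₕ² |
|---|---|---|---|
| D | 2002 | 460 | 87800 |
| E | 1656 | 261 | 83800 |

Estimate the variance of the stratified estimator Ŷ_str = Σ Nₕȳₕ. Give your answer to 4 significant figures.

Var(Ŷ_str) = Σₕ Nₕ²(1 − fₕ)sₕ²/nₕ.
D: 2002²·(1 − 460/2002)·87800/460 = 5.8923038 × 10^8.
E: 1656²·(1 − 261/1656)·83800/261 = 7.4171669 × 10^8.
Sum = 1.3309471 × 10^9.

1.331 × 10^9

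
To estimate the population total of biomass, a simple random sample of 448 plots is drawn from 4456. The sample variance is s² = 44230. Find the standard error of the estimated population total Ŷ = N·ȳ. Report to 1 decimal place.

41991.0

Var(Ŷ) = N²·Var(ȳ) = N²·(1 − n/N)·s²/n.
f = 448/4456 = 0.10053860; Var(ȳ) = 0.89946140·44230/448 = 88.801736.
Var(Ŷ) = 4456² · 88.801736 = 1.7632416 × 10^9.
SE(Ŷ) = √(1.7632416 × 10^9) = 41991.0.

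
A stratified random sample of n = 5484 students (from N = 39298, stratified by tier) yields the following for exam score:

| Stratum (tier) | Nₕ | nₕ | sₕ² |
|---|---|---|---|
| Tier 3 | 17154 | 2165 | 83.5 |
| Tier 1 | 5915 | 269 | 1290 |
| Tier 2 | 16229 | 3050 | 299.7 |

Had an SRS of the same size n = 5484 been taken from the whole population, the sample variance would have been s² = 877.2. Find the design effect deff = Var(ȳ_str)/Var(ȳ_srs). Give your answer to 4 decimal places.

Var(ȳ_str) = Σ Wₕ²(1−fₕ)sₕ²/nₕ with Wₕ = Nₕ/39298:
  Tier 3: (17154/39298)²·(1−2165/17154)·83.5/2165 = 0.0064213411
  Tier 1: (5915/39298)²·(1−269/5915)·1290/269 = 0.1037032
  Tier 2: (16229/39298)²·(1−3050/16229)·299.7/3050 = 0.013608812
  → Var(ȳ_str) = 0.12373335.
Var(ȳ_srs) = (1 − 5484/39298)·877.2/5484 = 0.13763449.
deff = 0.12373335 / 0.13763449 = 0.8990.

0.8990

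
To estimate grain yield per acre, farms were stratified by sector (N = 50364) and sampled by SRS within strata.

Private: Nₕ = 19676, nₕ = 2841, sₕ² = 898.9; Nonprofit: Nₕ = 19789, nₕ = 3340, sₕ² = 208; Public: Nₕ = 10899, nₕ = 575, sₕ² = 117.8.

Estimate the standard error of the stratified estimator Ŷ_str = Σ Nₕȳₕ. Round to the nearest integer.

12171

Var(Ŷ_str) = Σₕ Nₕ²(1 − fₕ)sₕ²/nₕ.
Private: 19676²·(1 − 2841/19676)·898.9/2841 = 1.0480695 × 10^8.
Nonprofit: 19789²·(1 − 3340/19789)·208/3340 = 2.0271235 × 10^7.
Public: 10899²·(1 − 575/10899)·117.8/575 = 2.3052185 × 10^7.
Sum = 1.4813037 × 10^8.
SE = √(1.4813037 × 10^8) = 12171.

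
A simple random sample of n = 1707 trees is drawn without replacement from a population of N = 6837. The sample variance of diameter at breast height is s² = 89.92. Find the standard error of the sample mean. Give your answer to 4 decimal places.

Under SRS without replacement, Var(ȳ) = (1 − f)·s²/n with f = n/N = 1707/6837 = 0.24967091.
Var(ȳ) = (1 − 0.24967091)·89.92/1707 = 0.75032909·0.052677211 = 0.039525244.
SE(ȳ) = √(0.039525244) = 0.1988.

0.1988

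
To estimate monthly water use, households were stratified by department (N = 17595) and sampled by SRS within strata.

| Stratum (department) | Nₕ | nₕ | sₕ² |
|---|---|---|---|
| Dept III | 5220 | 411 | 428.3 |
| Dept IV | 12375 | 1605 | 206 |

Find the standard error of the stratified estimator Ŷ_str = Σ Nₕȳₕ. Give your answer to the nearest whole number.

6578

Var(Ŷ_str) = Σₕ Nₕ²(1 − fₕ)sₕ²/nₕ.
Dept III: 5220²·(1 − 411/5220)·428.3/411 = 2.6159626 × 10^7.
Dept IV: 12375²·(1 − 1605/12375)·206/1605 = 1.7106182 × 10^7.
Sum = 4.3265808 × 10^7.
SE = √(4.3265808 × 10^7) = 6578.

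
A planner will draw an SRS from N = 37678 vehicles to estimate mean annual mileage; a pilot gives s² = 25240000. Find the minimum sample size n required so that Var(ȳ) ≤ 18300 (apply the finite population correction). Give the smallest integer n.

Without fpc, n₀ = s²/D = 25240000/18300 = 1379.2350.
With fpc, (1 − n/N)·s²/n ≤ D requires n ≥ n₀/(1 + n₀/N) = 1379.2350/(1 + 1379.2350/37678) = 1330.5298.
Rounding up, n = 1331.

1331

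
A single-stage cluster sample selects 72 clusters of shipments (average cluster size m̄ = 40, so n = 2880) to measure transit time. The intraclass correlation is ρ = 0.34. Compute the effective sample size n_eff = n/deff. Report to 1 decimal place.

deff = 1 + (40 − 1)·0.34 = 1 + 13.26 = 14.26.
n_eff = 2880 / 14.26 = 202.0.

202.0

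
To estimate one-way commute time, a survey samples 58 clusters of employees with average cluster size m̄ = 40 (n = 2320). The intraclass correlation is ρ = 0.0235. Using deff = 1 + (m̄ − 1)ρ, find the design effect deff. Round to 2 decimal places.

deff = 1 + (40 − 1)·0.0235 = 1 + 0.9165 = 1.9165.

1.92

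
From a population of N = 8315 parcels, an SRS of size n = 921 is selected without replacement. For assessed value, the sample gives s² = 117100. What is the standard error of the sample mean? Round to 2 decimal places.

10.63

Under SRS without replacement, Var(ȳ) = (1 − f)·s²/n with f = n/N = 921/8315 = 0.11076368.
Var(ȳ) = (1 − 0.11076368)·117100/921 = 0.88923632·127.14441 = 113.06143.
SE(ȳ) = √(113.06143) = 10.63.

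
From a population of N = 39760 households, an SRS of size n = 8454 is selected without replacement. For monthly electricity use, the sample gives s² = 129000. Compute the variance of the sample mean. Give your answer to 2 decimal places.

12.01

Under SRS without replacement, Var(ȳ) = (1 − f)·s²/n with f = n/N = 8454/39760 = 0.21262575.
Var(ȳ) = (1 − 0.21262575)·129000/8454 = 0.78737425·15.259049 = 12.014582.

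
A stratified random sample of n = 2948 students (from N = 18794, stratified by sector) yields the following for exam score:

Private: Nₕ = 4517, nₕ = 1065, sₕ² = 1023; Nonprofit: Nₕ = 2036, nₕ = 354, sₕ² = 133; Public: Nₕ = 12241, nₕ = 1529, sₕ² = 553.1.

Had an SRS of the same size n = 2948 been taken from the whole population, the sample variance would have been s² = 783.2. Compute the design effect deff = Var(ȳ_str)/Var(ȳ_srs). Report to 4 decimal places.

Var(ȳ_str) = Σ Wₕ²(1−fₕ)sₕ²/nₕ with Wₕ = Nₕ/18794:
  Private: (4517/18794)²·(1−1065/4517)·1023/1065 = 0.042404159
  Nonprofit: (2036/18794)²·(1−354/2036)·133/354 = 0.0036426186
  Public: (12241/18794)²·(1−1529/12241)·553.1/1529 = 0.13429047
  → Var(ȳ_str) = 0.18033725.
Var(ȳ_srs) = (1 − 2948/18794)·783.2/2948 = 0.22399877.
deff = 0.18033725 / 0.22399877 = 0.8051.

0.8051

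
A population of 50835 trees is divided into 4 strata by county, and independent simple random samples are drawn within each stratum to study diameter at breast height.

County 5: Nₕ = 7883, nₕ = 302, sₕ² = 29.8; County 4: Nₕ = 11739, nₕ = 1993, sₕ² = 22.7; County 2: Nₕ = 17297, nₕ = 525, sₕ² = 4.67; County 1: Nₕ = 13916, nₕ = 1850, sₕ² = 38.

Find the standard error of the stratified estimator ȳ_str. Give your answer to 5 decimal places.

0.07155

Var(ȳ_str) = Σₕ Wₕ²(1 − fₕ)sₕ²/nₕ with Wₕ = Nₕ/N, N = 50835.
County 5: Wₕ = 0.15507033; term = 0.15507033²·(1 − 0.03831029)·29.8/302 = 0.0022819267.
County 4: Wₕ = 0.23092358; term = 0.23092358²·(1 − 0.16977596)·22.7/1993 = 5.0425523 × 10^-4.
County 2: Wₕ = 0.34025770; term = 0.34025770²·(1 − 0.03035208)·4.67/525 = 9.985908 × 10^-4.
County 1: Wₕ = 0.27374840; term = 0.27374840²·(1 − 0.13294050)·38/1850 = 0.0013346394.
Sum = 0.0051194121.
SE = √(0.0051194121) = 0.07155.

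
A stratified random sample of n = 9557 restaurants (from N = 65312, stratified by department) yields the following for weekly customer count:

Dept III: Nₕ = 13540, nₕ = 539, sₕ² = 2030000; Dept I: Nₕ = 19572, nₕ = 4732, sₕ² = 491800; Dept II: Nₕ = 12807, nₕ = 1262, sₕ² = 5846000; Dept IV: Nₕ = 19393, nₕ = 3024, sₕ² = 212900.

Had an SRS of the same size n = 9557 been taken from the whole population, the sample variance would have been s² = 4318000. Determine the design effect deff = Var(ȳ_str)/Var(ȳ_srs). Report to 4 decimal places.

0.8512

Var(ȳ_str) = Σ Wₕ²(1−fₕ)sₕ²/nₕ with Wₕ = Nₕ/65312:
  Dept III: (13540/65312)²·(1−539/13540)·2030000/539 = 155.42352
  Dept I: (19572/65312)²·(1−4732/19572)·491800/4732 = 7.0766372
  Dept II: (12807/65312)²·(1−1262/12807)·5846000/1262 = 160.56646
  Dept IV: (19393/65312)²·(1−3024/19393)·212900/3024 = 5.2393216
  → Var(ȳ_str) = 328.30594.
Var(ȳ_srs) = (1 − 9557/65312)·4318000/9557 = 385.702.
deff = 328.30594 / 385.702 = 0.8512.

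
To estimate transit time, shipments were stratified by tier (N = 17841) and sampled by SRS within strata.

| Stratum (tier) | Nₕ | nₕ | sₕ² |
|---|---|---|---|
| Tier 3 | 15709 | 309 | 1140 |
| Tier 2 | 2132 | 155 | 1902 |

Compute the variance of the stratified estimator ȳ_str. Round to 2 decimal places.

Var(ȳ_str) = Σₕ Wₕ²(1 − fₕ)sₕ²/nₕ with Wₕ = Nₕ/N, N = 17841.
Tier 3: Wₕ = 0.88049997; term = 0.88049997²·(1 − 0.01967025)·1140/309 = 2.8039951.
Tier 2: Wₕ = 0.11950003; term = 0.11950003²·(1 − 0.07270169)·1902/155 = 0.16249287.
Sum = 2.966488.

2.97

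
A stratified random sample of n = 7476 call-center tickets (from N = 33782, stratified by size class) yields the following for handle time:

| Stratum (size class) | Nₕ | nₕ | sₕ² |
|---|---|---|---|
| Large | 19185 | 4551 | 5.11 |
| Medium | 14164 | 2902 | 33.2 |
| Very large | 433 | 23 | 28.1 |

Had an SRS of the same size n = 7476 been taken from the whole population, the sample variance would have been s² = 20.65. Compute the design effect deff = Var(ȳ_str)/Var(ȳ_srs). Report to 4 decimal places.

0.9602

Var(ȳ_str) = Σ Wₕ²(1−fₕ)sₕ²/nₕ with Wₕ = Nₕ/33782:
  Large: (19185/33782)²·(1−4551/19185)·5.11/4551 = 2.7622832 × 10^-4
  Medium: (14164/33782)²·(1−2902/14164)·33.2/2902 = 0.0015990845
  Very large: (433/33782)²·(1−23/433)·28.1/23 = 1.900551 × 10^-4
  → Var(ȳ_str) = 0.0020653679.
Var(ȳ_srs) = (1 − 7476/33782)·20.65/7476 = 0.0021509.
deff = 0.0020653679 / 0.0021509 = 0.9602.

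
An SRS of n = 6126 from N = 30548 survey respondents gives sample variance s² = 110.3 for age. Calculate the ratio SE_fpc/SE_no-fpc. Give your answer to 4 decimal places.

0.8941

f = n/N = 6126/30548 = 0.20053686.
SE_no-fpc = √(s²/n) = 0.13418354; SE_fpc = √((1−f)s²/n) = 0.11997713.
Ratio = √(1−f) = 0.89412703.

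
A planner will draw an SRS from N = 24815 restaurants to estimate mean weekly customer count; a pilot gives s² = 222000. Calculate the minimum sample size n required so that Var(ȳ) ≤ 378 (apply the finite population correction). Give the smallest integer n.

Without fpc, n₀ = s²/D = 222000/378 = 587.3016.
With fpc, (1 − n/N)·s²/n ≤ D requires n ≥ n₀/(1 + n₀/N) = 587.3016/(1 + 587.3016/24815) = 573.7232.
Rounding up, n = 574.

574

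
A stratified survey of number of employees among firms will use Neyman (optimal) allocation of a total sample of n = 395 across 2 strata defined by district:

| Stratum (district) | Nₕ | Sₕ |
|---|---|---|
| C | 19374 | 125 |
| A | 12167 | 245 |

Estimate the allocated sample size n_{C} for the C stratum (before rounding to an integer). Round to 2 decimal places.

177.06

Neyman allocation: nₕ = n·NₕSₕ / Σⱼ NⱼSⱼ.
Σ NⱼSⱼ = 19374·125 + 12167·245 = 5.402665 × 10^6.
n_{C} = 395·19374·125 / (5.402665 × 10^6) = 177.06.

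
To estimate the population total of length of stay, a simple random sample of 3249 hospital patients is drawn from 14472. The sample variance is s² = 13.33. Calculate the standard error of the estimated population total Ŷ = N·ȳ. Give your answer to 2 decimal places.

Var(Ŷ) = N²·Var(ȳ) = N²·(1 − n/N)·s²/n.
f = 3249/14472 = 0.22450249; Var(ȳ) = 0.77549751·13.33/3249 = 0.0031817119.
Var(Ŷ) = 14472² · 0.0031817119 = 666373.87.
SE(Ŷ) = √(666373.87) = 816.32.

816.32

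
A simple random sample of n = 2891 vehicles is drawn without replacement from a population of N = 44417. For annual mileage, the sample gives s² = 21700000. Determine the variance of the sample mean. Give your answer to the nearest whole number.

Under SRS without replacement, Var(ȳ) = (1 − f)·s²/n with f = n/N = 2891/44417 = 0.06508769.
Var(ȳ) = (1 − 0.06508769)·21700000/2891 = 0.93491231·7506.0533 = 7017.5016.

7018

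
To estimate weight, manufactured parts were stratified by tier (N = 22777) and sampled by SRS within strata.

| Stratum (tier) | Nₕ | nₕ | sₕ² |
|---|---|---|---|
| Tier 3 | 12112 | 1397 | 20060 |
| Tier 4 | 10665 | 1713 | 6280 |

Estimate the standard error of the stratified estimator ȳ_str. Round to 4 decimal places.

2.0656

Var(ȳ_str) = Σₕ Wₕ²(1 − fₕ)sₕ²/nₕ with Wₕ = Nₕ/N, N = 22777.
Tier 3: Wₕ = 0.53176450; term = 0.53176450²·(1 − 0.11534016)·20060/1397 = 3.5921091.
Tier 4: Wₕ = 0.46823550; term = 0.46823550²·(1 − 0.16061885)·6280/1713 = 0.67466809.
Sum = 4.2667772.
SE = √(4.2667772) = 2.0656.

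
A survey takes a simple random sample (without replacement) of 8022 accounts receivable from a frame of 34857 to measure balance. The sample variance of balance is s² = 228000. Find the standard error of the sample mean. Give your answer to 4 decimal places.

Under SRS without replacement, Var(ȳ) = (1 − f)·s²/n with f = n/N = 8022/34857 = 0.23014029.
Var(ȳ) = (1 − 0.23014029)·228000/8022 = 0.76985971·28.42184 = 21.88083.
SE(ȳ) = √(21.88083) = 4.6777.

4.6777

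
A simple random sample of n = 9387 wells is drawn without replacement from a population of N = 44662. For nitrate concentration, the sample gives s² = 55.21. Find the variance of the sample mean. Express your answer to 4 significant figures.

0.004645

Under SRS without replacement, Var(ȳ) = (1 − f)·s²/n with f = n/N = 9387/44662 = 0.21017868.
Var(ȳ) = (1 − 0.21017868)·55.21/9387 = 0.78982132·0.0058815383 = 0.0046453644.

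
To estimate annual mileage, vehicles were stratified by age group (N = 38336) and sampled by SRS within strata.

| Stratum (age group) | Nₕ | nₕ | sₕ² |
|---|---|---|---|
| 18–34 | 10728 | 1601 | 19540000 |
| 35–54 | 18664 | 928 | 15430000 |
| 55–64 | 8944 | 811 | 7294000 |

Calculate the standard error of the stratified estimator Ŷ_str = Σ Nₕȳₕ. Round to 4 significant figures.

2.712 × 10^6

Var(Ŷ_str) = Σₕ Nₕ²(1 − fₕ)sₕ²/nₕ.
18–34: 10728²·(1 − 1601/10728)·19540000/1601 = 1.1950334 × 10^12.
35–54: 18664²·(1 − 928/18664)·15430000/928 = 5.5039991 × 10^12.
55–64: 8944²·(1 − 811/8944)·7294000/811 = 6.542255 × 10^11.
Sum = 7.353258 × 10^12.
SE = √(7.353258 × 10^12) = 2.712 × 10^6.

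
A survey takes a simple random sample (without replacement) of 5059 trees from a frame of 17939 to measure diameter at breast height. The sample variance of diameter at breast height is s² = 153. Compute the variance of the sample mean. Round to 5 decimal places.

Under SRS without replacement, Var(ȳ) = (1 − f)·s²/n with f = n/N = 5059/17939 = 0.28201126.
Var(ȳ) = (1 − 0.28201126)·153/5059 = 0.71798874·0.030243131 = 0.021714228.

0.02171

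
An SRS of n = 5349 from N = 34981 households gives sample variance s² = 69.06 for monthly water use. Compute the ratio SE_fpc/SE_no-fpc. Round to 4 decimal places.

f = n/N = 5349/34981 = 0.15291158.
SE_no-fpc = √(s²/n) = 0.11362581; SE_fpc = √((1−f)s²/n) = 0.10457825.
Ratio = √(1−f) = 0.92037406.

0.9204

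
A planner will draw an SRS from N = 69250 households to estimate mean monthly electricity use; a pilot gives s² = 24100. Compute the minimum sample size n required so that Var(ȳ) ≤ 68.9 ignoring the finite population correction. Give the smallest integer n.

350

Without fpc, n₀ = s²/D = 24100/68.9 = 349.7823.
Rounding up, n = 350.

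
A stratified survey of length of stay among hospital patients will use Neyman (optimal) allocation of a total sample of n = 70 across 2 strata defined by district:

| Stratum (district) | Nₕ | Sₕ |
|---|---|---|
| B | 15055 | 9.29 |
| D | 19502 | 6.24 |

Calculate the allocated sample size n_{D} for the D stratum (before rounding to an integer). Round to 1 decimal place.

32.6

Neyman allocation: nₕ = n·NₕSₕ / Σⱼ NⱼSⱼ.
Σ NⱼSⱼ = 15055·9.29 + 19502·6.24 = 261553.43.
n_{D} = 70·19502·6.24 / 261553.43 = 32.6.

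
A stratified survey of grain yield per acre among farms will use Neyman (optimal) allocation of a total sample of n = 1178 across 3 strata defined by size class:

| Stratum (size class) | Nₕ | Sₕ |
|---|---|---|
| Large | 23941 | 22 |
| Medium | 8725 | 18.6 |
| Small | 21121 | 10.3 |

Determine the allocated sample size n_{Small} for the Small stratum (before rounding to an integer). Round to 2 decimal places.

Neyman allocation: nₕ = n·NₕSₕ / Σⱼ NⱼSⱼ.
Σ NⱼSⱼ = 23941·22 + 8725·18.6 + 21121·10.3 = 906533.3.
n_{Small} = 1178·21121·10.3 / 906533.3 = 282.69.

282.69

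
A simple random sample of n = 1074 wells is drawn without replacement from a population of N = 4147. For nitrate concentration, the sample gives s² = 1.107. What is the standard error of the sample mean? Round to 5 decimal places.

0.02764

Under SRS without replacement, Var(ȳ) = (1 − f)·s²/n with f = n/N = 1074/4147 = 0.25898240.
Var(ȳ) = (1 − 0.25898240)·1.107/1074 = 0.74101760·0.0010307263 = 7.637863 × 10^-4.
SE(ȳ) = √(7.637863 × 10^-4) = 0.02764.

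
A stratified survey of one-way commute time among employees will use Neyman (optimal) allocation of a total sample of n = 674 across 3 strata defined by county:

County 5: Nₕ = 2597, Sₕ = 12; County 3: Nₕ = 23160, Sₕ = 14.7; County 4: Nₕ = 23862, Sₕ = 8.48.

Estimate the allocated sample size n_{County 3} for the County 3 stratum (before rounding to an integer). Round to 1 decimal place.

399.8

Neyman allocation: nₕ = n·NₕSₕ / Σⱼ NⱼSⱼ.
Σ NⱼSⱼ = 2597·12 + 23160·14.7 + 23862·8.48 = 573965.76.
n_{County 3} = 674·23160·14.7 / 573965.76 = 399.8.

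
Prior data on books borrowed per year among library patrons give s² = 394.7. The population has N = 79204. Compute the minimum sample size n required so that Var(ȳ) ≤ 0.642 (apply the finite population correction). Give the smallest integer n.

Without fpc, n₀ = s²/D = 394.7/0.642 = 614.7975.
With fpc, (1 − n/N)·s²/n ≤ D requires n ≥ n₀/(1 + n₀/N) = 614.7975/(1 + 614.7975/79204) = 610.0621.
Rounding up, n = 611.

611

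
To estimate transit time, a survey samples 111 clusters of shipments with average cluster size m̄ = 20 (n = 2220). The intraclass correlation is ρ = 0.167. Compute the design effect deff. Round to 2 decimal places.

4.17

deff = 1 + (20 − 1)·0.167 = 1 + 3.173 = 4.173.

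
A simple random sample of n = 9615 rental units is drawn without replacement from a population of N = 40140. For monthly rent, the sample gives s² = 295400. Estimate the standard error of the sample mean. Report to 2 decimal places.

4.83

Under SRS without replacement, Var(ȳ) = (1 − f)·s²/n with f = n/N = 9615/40140 = 0.23953662.
Var(ȳ) = (1 − 0.23953662)·295400/9615 = 0.76046338·30.722829 = 23.363586.
SE(ȳ) = √(23.363586) = 4.83.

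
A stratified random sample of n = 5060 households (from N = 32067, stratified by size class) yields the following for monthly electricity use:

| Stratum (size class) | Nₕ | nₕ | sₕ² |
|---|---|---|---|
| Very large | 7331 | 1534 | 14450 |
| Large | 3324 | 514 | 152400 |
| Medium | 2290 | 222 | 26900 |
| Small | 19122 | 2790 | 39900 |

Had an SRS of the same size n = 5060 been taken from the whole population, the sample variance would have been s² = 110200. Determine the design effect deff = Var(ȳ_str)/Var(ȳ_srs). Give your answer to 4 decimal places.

0.4353

Var(ȳ_str) = Σ Wₕ²(1−fₕ)sₕ²/nₕ with Wₕ = Nₕ/32067:
  Very large: (7331/32067)²·(1−1534/7331)·14450/1534 = 0.38930712
  Large: (3324/32067)²·(1−514/3324)·152400/514 = 2.6932243
  Medium: (2290/32067)²·(1−222/2290)·26900/222 = 0.55804428
  Small: (19122/32067)²·(1−2790/19122)·39900/2790 = 4.3433489
  → Var(ȳ_str) = 7.9839246.
Var(ȳ_srs) = (1 − 5060/32067)·110200/5060 = 18.342101.
deff = 7.9839246 / 18.342101 = 0.4353.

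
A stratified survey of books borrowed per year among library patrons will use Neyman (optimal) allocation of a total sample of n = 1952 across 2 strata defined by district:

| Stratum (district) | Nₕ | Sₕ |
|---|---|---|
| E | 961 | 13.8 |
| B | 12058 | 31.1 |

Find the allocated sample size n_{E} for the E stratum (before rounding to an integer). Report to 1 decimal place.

66.7

Neyman allocation: nₕ = n·NₕSₕ / Σⱼ NⱼSⱼ.
Σ NⱼSⱼ = 961·13.8 + 12058·31.1 = 388265.6.
n_{E} = 1952·961·13.8 / 388265.6 = 66.7.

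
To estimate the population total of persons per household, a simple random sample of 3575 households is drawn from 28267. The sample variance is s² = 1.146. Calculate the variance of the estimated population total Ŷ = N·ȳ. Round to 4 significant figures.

Var(Ŷ) = N²·Var(ȳ) = N²·(1 − n/N)·s²/n.
f = 3575/28267 = 0.12647257; Var(ȳ) = 0.87352743·1.146/3575 = 2.8001747 × 10^-4.
Var(Ŷ) = 28267² · (2.8001747 × 10^-4) = 223740.48.

223700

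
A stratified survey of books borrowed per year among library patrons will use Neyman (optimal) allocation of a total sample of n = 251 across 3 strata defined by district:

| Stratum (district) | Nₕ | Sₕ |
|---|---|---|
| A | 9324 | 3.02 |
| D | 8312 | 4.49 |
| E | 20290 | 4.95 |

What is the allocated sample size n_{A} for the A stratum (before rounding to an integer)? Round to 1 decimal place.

Neyman allocation: nₕ = n·NₕSₕ / Σⱼ NⱼSⱼ.
Σ NⱼSⱼ = 9324·3.02 + 8312·4.49 + 20290·4.95 = 165914.86.
n_{A} = 251·9324·3.02 / 165914.86 = 42.6.

42.6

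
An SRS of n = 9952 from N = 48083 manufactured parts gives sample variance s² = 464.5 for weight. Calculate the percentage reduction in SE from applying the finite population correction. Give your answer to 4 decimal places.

f = n/N = 9952/48083 = 0.20697544.
SE_no-fpc = √(s²/n) = 0.21604174; SE_fpc = √((1−f)s²/n) = 0.19238934.
Ratio = √(1−f) = 0.89051927. Reduction = 100·(1 − 0.89051927) = 10.9481%.

10.9481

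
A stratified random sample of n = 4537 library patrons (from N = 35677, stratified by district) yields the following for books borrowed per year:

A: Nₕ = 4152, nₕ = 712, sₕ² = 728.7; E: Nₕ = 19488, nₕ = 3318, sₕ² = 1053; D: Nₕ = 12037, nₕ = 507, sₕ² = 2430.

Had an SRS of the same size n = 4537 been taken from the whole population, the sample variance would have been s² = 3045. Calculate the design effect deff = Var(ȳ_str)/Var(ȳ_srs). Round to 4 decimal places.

Var(ȳ_str) = Σ Wₕ²(1−fₕ)sₕ²/nₕ with Wₕ = Nₕ/35677:
  A: (4152/35677)²·(1−712/4152)·728.7/712 = 0.011484389
  E: (19488/35677)²·(1−3318/19488)·1053/3318 = 0.078569253
  D: (12037/35677)²·(1−507/12037)·2430/507 = 0.52259978
  → Var(ȳ_str) = 0.61265342.
Var(ȳ_srs) = (1 − 4537/35677)·3045/4537 = 0.58579923.
deff = 0.61265342 / 0.58579923 = 1.0458.

1.0458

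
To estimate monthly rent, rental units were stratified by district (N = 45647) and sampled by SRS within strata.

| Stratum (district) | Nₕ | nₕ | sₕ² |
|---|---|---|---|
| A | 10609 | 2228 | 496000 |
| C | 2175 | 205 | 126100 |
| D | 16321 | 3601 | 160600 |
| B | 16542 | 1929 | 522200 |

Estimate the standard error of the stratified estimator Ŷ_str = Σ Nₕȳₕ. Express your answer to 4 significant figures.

Var(Ŷ_str) = Σₕ Nₕ²(1 − fₕ)sₕ²/nₕ.
A: 10609²·(1 − 2228/10609)·496000/2228 = 1.9794146 × 10^10.
C: 2175²·(1 − 205/2175)·126100/205 = 2.6356438 × 10^9.
D: 16321²·(1 − 3601/16321)·160600/3601 = 9.258834 × 10^9.
B: 16542²·(1 − 1929/16542)·522200/1929 = 6.5438305 × 10^10.
Sum = 9.7126929 × 10^10.
SE = √(9.7126929 × 10^10) = 311700.

311700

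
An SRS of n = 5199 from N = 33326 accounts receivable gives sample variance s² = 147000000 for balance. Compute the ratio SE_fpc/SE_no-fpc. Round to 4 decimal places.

0.9187

f = n/N = 5199/33326 = 0.15600432.
SE_no-fpc = √(s²/n) = 168.15073; SE_fpc = √((1−f)s²/n) = 154.47879.
Ratio = √(1−f) = 0.91869237.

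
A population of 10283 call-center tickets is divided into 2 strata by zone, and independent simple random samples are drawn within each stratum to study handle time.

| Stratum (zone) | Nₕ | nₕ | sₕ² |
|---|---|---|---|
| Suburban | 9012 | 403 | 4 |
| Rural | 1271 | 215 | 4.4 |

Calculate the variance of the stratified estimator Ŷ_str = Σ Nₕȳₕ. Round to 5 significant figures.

Var(Ŷ_str) = Σₕ Nₕ²(1 − fₕ)sₕ²/nₕ.
Suburban: 9012²·(1 − 403/9012)·4/403 = 770067.57.
Rural: 1271²·(1 − 215/1271)·4.4/215 = 27467.788.
Sum = 797535.36.

797540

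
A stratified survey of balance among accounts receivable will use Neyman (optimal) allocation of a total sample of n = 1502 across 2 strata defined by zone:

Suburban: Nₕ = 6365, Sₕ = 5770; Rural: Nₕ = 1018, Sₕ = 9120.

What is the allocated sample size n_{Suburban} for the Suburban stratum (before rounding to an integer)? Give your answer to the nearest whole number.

1199

Neyman allocation: nₕ = n·NₕSₕ / Σⱼ NⱼSⱼ.
Σ NⱼSⱼ = 6365·5770 + 1018·9120 = 4.601021 × 10^7.
n_{Suburban} = 1502·6365·5770 / (4.601021 × 10^7) = 1199.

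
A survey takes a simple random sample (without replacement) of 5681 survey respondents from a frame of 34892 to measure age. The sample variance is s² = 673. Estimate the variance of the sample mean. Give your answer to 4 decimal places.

Under SRS without replacement, Var(ȳ) = (1 − f)·s²/n with f = n/N = 5681/34892 = 0.16281669.
Var(ȳ) = (1 − 0.16281669)·673/5681 = 0.83718331·0.11846506 = 0.09917697.

0.0992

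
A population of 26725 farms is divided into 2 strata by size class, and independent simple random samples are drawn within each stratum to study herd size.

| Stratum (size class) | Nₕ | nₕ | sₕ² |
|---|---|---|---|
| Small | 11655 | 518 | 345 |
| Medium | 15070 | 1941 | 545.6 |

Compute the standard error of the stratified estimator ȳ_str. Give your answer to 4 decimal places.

0.4460

Var(ȳ_str) = Σₕ Wₕ²(1 − fₕ)sₕ²/nₕ with Wₕ = Nₕ/N, N = 26725.
Small: Wₕ = 0.43610851; term = 0.43610851²·(1 − 0.04444444)·345/518 = 0.12104153.
Medium: Wₕ = 0.56389149; term = 0.56389149²·(1 − 0.12879894)·545.6/1941 = 0.077867871.
Sum = 0.1989094.
SE = √(0.1989094) = 0.4460.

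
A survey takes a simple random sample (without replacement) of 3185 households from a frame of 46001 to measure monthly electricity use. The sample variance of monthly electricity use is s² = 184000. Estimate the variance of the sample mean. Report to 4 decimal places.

Under SRS without replacement, Var(ȳ) = (1 − f)·s²/n with f = n/N = 3185/46001 = 0.06923763.
Var(ȳ) = (1 − 0.06923763)·184000/3185 = 0.93076237·57.770801 = 53.770888.

53.7709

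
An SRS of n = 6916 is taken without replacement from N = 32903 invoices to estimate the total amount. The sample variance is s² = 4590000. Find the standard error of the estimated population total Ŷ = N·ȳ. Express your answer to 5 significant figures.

753310

Var(Ŷ) = N²·Var(ȳ) = N²·(1 − n/N)·s²/n.
f = 6916/32903 = 0.21019360; Var(ȳ) = 0.78980640·4590000/6916 = 524.17747.
Var(Ŷ) = 32903² · 524.17747 = 5.6747841 × 10^11.
SE(Ŷ) = √(5.6747841 × 10^11) = 753310.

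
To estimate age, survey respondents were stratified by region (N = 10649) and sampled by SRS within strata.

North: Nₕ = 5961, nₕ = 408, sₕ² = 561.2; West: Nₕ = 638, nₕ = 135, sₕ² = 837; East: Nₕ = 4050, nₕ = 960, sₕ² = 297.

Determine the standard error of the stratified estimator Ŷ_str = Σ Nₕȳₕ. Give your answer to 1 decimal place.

Var(Ŷ_str) = Σₕ Nₕ²(1 − fₕ)sₕ²/nₕ.
North: 5961²·(1 − 408/5961)·561.2/408 = 4.5530697 × 10^7.
West: 638²·(1 − 135/638)·837/135 = 1.9896668 × 10^6.
East: 4050²·(1 − 960/4050)·297/960 = 3.8716734 × 10^6.
Sum = 5.1392037 × 10^7.
SE = √(5.1392037 × 10^7) = 7168.8.

7168.8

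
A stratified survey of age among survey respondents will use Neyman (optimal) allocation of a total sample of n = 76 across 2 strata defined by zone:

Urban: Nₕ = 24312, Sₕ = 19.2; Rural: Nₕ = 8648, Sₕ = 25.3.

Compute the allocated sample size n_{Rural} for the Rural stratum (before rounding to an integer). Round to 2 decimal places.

Neyman allocation: nₕ = n·NₕSₕ / Σⱼ NⱼSⱼ.
Σ NⱼSⱼ = 24312·19.2 + 8648·25.3 = 685584.8.
n_{Rural} = 76·8648·25.3 / 685584.8 = 24.25.

24.25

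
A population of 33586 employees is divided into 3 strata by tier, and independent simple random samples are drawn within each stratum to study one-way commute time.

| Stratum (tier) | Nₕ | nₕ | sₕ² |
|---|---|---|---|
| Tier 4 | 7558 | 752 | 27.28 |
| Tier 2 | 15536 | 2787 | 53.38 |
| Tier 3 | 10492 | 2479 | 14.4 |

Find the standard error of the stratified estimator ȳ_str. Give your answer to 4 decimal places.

0.0738

Var(ȳ_str) = Σₕ Wₕ²(1 − fₕ)sₕ²/nₕ with Wₕ = Nₕ/N, N = 33586.
Tier 4: Wₕ = 0.22503424; term = 0.22503424²·(1 − 0.09949722)·27.28/752 = 0.0016542791.
Tier 2: Wₕ = 0.46257369; term = 0.46257369²·(1 − 0.17938980)·53.38/2787 = 0.0033631045.
Tier 3: Wₕ = 0.31239207; term = 0.31239207²·(1 − 0.23627526)·14.4/2479 = 4.3293513 × 10^-4.
Sum = 0.0054503187.
SE = √(0.0054503187) = 0.0738.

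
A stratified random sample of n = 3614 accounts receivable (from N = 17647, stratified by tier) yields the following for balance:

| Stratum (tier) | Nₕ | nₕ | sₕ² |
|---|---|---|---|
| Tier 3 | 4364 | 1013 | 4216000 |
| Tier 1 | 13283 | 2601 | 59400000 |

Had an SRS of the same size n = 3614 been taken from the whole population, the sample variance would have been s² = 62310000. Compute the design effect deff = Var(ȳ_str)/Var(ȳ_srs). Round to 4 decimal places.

0.7732

Var(ȳ_str) = Σ Wₕ²(1−fₕ)sₕ²/nₕ with Wₕ = Nₕ/17647:
  Tier 3: (4364/17647)²·(1−1013/4364)·4216000/1013 = 195.4378
  Tier 1: (13283/17647)²·(1−2601/13283)·59400000/2601 = 10405.263
  → Var(ȳ_str) = 10600.701.
Var(ȳ_srs) = (1 − 3614/17647)·62310000/3614 = 13710.372.
deff = 10600.701 / 13710.372 = 0.7732.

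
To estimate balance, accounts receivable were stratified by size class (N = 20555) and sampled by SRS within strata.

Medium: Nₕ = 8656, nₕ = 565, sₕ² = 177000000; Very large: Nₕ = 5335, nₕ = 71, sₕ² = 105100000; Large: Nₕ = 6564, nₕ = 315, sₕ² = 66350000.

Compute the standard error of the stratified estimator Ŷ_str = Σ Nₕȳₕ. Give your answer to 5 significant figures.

8.4942 × 10^6

Var(Ŷ_str) = Σₕ Nₕ²(1 − fₕ)sₕ²/nₕ.
Medium: 8656²·(1 − 565/8656)·177000000/565 = 2.1940386 × 10^13.
Very large: 5335²·(1 − 71/5335)·105100000/71 = 4.1571402 × 10^13.
Large: 6564²·(1 − 315/6564)·66350000/315 = 8.639915 × 10^12.
Sum = 7.2151703 × 10^13.
SE = √(7.2151703 × 10^13) = 8.4942 × 10^6.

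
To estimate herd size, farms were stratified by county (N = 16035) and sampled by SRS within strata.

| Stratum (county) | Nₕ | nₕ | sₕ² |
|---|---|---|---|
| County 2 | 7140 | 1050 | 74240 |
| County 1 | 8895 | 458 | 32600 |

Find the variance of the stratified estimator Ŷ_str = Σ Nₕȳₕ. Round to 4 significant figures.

8.416 × 10^9

Var(Ŷ_str) = Σₕ Nₕ²(1 − fₕ)sₕ²/nₕ.
County 2: 7140²·(1 − 1050/7140)·74240/1050 = 3.0744269 × 10^9.
County 1: 8895²·(1 − 458/8895)·32600/458 = 5.3417815 × 10^9.
Sum = 8.4162084 × 10^9.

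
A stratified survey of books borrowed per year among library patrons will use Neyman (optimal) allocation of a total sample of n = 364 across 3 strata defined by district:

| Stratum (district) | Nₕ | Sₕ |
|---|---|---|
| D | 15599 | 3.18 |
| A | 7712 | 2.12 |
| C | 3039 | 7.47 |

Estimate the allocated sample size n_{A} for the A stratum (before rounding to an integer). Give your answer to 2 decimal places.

Neyman allocation: nₕ = n·NₕSₕ / Σⱼ NⱼSⱼ.
Σ NⱼSⱼ = 15599·3.18 + 7712·2.12 + 3039·7.47 = 88655.59.
n_{A} = 364·7712·2.12 / 88655.59 = 67.13.

67.13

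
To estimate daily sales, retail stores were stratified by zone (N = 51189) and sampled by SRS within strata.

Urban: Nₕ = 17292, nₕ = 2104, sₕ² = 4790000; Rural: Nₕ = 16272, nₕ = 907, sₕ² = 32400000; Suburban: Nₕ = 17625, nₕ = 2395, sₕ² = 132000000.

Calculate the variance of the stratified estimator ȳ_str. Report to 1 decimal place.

9282.7

Var(ȳ_str) = Σₕ Wₕ²(1 − fₕ)sₕ²/nₕ with Wₕ = Nₕ/N, N = 51189.
Urban: Wₕ = 0.33780695; term = 0.33780695²·(1 − 0.12167476)·4790000/2104 = 228.18248.
Rural: Wₕ = 0.31788079; term = 0.31788079²·(1 − 0.05573992)·32400000/907 = 3408.4579.
Suburban: Wₕ = 0.34431225; term = 0.34431225²·(1 − 0.13588652)·132000000/2395 = 5646.0426.
Sum = 9282.683.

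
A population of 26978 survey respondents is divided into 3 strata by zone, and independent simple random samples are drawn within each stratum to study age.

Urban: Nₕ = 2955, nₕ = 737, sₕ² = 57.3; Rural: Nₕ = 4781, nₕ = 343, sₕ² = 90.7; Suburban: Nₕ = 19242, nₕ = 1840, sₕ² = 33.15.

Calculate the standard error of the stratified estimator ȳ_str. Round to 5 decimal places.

0.12922

Var(ȳ_str) = Σₕ Wₕ²(1 − fₕ)sₕ²/nₕ with Wₕ = Nₕ/N, N = 26978.
Urban: Wₕ = 0.10953369; term = 0.10953369²·(1 − 0.24940778)·57.3/737 = 7.0014285 × 10^-4.
Rural: Wₕ = 0.17721847; term = 0.17721847²·(1 − 0.07174231)·90.7/343 = 0.0077090295.
Suburban: Wₕ = 0.71324783; term = 0.71324783²·(1 − 0.09562416)·33.15/1840 = 0.0082888749.
Sum = 0.016698047.
SE = √(0.016698047) = 0.12922.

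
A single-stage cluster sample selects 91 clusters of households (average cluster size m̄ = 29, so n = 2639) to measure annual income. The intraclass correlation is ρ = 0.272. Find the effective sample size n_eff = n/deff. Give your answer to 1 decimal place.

deff = 1 + (29 − 1)·0.272 = 1 + 7.616 = 8.616.
n_eff = 2639 / 8.616 = 306.3.

306.3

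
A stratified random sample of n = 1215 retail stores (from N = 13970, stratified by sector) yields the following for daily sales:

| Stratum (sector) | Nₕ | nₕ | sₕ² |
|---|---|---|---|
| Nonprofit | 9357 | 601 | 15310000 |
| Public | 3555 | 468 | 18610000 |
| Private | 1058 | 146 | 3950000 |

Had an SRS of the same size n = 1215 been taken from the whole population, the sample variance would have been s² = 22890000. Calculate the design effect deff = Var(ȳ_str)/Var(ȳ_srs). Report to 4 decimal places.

Var(ȳ_str) = Σ Wₕ²(1−fₕ)sₕ²/nₕ with Wₕ = Nₕ/13970:
  Nonprofit: (9357/13970)²·(1−601/9357)·15310000/601 = 10694.249
  Public: (3555/13970)²·(1−468/3555)·18610000/468 = 2236.0625
  Private: (1058/13970)²·(1−146/1058)·3950000/146 = 133.76175
  → Var(ȳ_str) = 13064.073.
Var(ȳ_srs) = (1 − 1215/13970)·22890000/1215 = 17200.995.
deff = 13064.073 / 17200.995 = 0.7595.

0.7595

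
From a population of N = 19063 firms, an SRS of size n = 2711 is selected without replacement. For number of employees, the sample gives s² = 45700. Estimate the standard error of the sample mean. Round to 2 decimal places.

3.80

Under SRS without replacement, Var(ȳ) = (1 − f)·s²/n with f = n/N = 2711/19063 = 0.14221266.
Var(ȳ) = (1 − 0.14221266)·45700/2711 = 0.85778734·16.857248 = 14.459934.
SE(ȳ) = √(14.459934) = 3.80.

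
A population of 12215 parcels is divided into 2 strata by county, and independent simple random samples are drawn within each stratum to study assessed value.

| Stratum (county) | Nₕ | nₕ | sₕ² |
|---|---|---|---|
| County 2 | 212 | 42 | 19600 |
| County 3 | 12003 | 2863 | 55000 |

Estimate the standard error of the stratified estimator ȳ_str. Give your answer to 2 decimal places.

3.77

Var(ȳ_str) = Σₕ Wₕ²(1 − fₕ)sₕ²/nₕ with Wₕ = Nₕ/N, N = 12215.
County 2: Wₕ = 0.01735571; term = 0.01735571²·(1 − 0.19811321)·19600/42 = 0.11272094.
County 3: Wₕ = 0.98264429; term = 0.98264429²·(1 − 0.23852370)·55000/2863 = 14.125063.
Sum = 14.237784.
SE = √(14.237784) = 3.77.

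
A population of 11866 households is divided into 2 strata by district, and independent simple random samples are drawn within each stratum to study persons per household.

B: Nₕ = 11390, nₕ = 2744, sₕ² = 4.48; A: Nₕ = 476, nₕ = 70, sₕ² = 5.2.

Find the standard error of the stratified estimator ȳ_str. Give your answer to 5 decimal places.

Var(ȳ_str) = Σₕ Wₕ²(1 − fₕ)sₕ²/nₕ with Wₕ = Nₕ/N, N = 11866.
B: Wₕ = 0.95988539; term = 0.95988539²·(1 − 0.24091308)·4.48/2744 = 0.0011418897.
A: Wₕ = 0.04011461; term = 0.04011461²·(1 − 0.14705882)·5.2/70 = 1.0195995 × 10^-4.
Sum = 0.0012438497.
SE = √(0.0012438497) = 0.03527.

0.03527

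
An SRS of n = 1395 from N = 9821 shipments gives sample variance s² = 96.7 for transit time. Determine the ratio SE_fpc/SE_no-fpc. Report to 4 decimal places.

0.9263

f = n/N = 1395/9821 = 0.14204256.
SE_no-fpc = √(s²/n) = 0.26328501; SE_fpc = √((1−f)s²/n) = 0.24387035.
Ratio = √(1−f) = 0.92625992.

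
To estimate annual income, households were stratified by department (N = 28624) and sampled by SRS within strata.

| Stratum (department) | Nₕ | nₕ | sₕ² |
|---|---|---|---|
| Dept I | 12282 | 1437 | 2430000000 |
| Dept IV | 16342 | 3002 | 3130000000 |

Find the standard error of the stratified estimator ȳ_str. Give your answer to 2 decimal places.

743.19

Var(ȳ_str) = Σₕ Wₕ²(1 − fₕ)sₕ²/nₕ with Wₕ = Nₕ/N, N = 28624.
Dept I: Wₕ = 0.42908049; term = 0.42908049²·(1 − 0.11700049)·2430000000/1437 = 274908.08.
Dept IV: Wₕ = 0.57091951; term = 0.57091951²·(1 − 0.18369845)·3130000000/3002 = 277417.62.
Sum = 552325.7.
SE = √(552325.7) = 743.19.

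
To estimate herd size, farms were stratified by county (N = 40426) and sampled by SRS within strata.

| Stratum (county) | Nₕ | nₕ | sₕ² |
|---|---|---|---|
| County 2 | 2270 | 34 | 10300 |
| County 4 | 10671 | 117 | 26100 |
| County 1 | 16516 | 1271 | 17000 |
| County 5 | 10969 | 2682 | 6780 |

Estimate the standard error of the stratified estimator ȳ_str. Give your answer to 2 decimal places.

4.30

Var(ȳ_str) = Σₕ Wₕ²(1 − fₕ)sₕ²/nₕ with Wₕ = Nₕ/N, N = 40426.
County 2: Wₕ = 0.05615198; term = 0.05615198²·(1 − 0.01497797)·10300/34 = 0.9408804.
County 4: Wₕ = 0.26396379; term = 0.26396379²·(1 − 0.01096430)·26100/117 = 15.372883.
County 1: Wₕ = 0.40854895; term = 0.40854895²·(1 − 0.07695568)·17000/1271 = 2.060697.
County 5: Wₕ = 0.27133528; term = 0.27133528²·(1 − 0.24450725)·6780/2682 = 0.1406092.
Sum = 18.51507.
SE = √(18.51507) = 4.30.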